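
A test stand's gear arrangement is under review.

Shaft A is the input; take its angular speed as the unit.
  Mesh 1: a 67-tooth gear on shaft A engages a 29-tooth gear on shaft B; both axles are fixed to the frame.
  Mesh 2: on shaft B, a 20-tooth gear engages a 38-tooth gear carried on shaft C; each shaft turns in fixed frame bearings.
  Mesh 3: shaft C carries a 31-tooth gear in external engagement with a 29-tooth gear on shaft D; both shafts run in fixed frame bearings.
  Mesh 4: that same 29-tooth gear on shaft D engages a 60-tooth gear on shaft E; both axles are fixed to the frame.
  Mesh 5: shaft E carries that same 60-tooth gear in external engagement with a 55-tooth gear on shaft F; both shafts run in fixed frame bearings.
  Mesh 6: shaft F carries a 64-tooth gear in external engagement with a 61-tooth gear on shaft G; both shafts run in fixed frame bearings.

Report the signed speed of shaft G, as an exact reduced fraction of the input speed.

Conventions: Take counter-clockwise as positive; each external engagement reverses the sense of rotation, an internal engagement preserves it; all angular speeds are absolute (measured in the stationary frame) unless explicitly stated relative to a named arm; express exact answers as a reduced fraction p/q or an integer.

6-mesh fixed-axis compound train (all bearings frame-fixed)
mesh 1 [67T→29T]: |ω|/ω_in = 1×67/29 = 67/29, sense flips to −
mesh 2 [20T→38T]: |ω|/ω_in = (67/29)×20/38 = 670/551, sense flips to +
mesh 3 [31T→29T]: |ω|/ω_in = (670/551)×31/29 = 20770/15979, sense flips to −
mesh 4 [29T→60T]: |ω|/ω_in = (20770/15979)×29/60 = 2077/3306, sense flips to +
mesh 5 [60T→55T]: |ω|/ω_in = (2077/3306)×60/55 = 4154/6061, sense flips to −
mesh 6 [64T→61T]: |ω|/ω_in = (4154/6061)×64/61 = 265856/369721, sense flips to +
signed output speed (× input speed) = 265856/369721

265856/369721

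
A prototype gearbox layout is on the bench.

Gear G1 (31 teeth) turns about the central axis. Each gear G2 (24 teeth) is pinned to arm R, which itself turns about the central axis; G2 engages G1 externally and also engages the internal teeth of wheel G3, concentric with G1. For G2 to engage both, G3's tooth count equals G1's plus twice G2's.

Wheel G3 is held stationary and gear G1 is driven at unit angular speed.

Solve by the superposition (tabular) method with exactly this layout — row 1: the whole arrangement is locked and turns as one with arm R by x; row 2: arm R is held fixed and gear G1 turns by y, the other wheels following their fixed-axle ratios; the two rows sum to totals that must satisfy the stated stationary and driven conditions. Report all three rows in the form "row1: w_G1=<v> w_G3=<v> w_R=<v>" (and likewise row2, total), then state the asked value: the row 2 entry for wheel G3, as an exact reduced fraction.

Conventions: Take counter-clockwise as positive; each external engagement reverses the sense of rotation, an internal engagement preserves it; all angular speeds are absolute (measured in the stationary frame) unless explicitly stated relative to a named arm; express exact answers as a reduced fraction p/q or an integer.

topology: planetary set — G1 31T / G2 24T / G3 79T, arm = carrier (Willis)
row 1 (train locked, turned with arm): all members turn x
row 2 (arm held, sun turns y): ω_ring = −(31/79)·y, ω_arm = 0
boundary: total ω_ring = x − (31/79)·y = 0 and total ω_sun = x + y = 1  ⇒  y = 79/110, x = 31/110
row 2 ring = −(31/79)·79/110 = -31/110
totals (row 1 + row 2): sun 31/110 + 79/110 = 1, ring 31/110 + (-31/110) = 0, arm 31/110 + 0 = 31/110
asked cell (row2, ring) = -31/110

row1: w_G1=31/110 w_G3=31/110 w_R=31/110
row2: w_G1=79/110 w_G3=-31/110 w_R=0
total: w_G1=1 w_G3=0 w_R=31/110
asked value: -31/110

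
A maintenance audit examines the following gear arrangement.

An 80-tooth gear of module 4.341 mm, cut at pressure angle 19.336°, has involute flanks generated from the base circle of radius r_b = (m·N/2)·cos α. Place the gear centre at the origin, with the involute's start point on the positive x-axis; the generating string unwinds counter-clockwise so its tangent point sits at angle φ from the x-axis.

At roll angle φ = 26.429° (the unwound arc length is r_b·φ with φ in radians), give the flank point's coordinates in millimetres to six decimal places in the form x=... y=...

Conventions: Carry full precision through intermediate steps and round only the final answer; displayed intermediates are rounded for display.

x=180.360137 y=5.247092

class = single-mesh tooth geometry [base-circle involute, m = 4.341, 80T]
pitch radius r_p = m·N/2 = 4.341·80/2 = 173.640000
base radius r_b = r_p·cos α = 173.640000·cos 19.336° = 163.845505
roll angle φ = 26.429° = 0.46127307 rad
x = r_b·(cos φ + φ·sin φ) = 180.360137
y = r_b·(sin φ − φ·cos φ) = 5.247092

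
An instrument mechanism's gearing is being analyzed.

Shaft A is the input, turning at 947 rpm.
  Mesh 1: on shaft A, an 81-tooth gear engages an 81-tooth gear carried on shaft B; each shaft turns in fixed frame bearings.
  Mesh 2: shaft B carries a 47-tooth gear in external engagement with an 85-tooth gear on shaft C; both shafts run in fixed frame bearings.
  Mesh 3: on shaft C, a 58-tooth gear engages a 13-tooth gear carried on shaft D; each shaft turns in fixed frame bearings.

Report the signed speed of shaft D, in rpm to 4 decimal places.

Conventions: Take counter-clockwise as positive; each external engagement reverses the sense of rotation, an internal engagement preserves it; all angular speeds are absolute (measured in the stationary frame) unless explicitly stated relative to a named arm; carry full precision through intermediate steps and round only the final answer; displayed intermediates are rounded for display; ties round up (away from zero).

recognized (4 fixed axles, 3 meshes): fixed-axis compound train
mesh 1 [81T→81T]: ω = 947.0000×81/81 = 947.0000 rpm, sense flips to −
mesh 2 [47T→85T]: ω = 947.0000×47/85 = 523.6353 rpm, sense flips to +
mesh 3 [58T→13T]: ω = 523.6353×58/13 = 2336.2190 rpm, sense flips to −
signed output speed = -2336.2190 rpm

-2336.2190 rpm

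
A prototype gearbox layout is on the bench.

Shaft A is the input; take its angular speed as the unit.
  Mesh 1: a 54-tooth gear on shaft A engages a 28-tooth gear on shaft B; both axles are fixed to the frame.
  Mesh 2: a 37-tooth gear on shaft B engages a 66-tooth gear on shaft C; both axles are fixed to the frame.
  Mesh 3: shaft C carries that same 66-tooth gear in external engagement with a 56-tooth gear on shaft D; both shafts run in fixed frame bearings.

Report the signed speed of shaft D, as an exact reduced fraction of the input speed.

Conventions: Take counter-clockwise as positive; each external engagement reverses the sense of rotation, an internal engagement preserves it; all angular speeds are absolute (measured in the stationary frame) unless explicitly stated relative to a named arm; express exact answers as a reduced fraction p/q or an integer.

-999/784

3-mesh fixed-axis compound train (all bearings frame-fixed)
mesh 1 [54T→28T]: |ω|/ω_in = 1×54/28 = 27/14, sense flips to −
mesh 2 [37T→66T]: |ω|/ω_in = (27/14)×37/66 = 333/308, sense flips to +
mesh 3 [66T→56T]: |ω|/ω_in = (333/308)×66/56 = 999/784, sense flips to −
signed output speed (× input speed) = -999/784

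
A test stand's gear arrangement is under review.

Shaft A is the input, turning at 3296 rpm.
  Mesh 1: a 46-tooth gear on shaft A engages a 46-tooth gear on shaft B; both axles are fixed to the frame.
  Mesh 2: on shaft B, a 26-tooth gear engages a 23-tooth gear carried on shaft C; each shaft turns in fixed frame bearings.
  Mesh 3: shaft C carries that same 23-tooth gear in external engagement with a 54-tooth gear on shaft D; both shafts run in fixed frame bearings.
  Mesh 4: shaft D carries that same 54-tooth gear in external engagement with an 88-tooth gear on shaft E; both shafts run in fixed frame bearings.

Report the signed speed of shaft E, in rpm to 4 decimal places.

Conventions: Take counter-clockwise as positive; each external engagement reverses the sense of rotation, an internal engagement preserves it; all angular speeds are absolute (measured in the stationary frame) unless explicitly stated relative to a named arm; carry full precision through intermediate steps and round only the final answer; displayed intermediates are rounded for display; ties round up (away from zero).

class = fixed-axis compound train [4 meshes; 4 ratios multiply, 4 sense flips]
mesh 1 [46T→46T]: ω = 3296.0000×46/46 = 3296.0000 rpm, sense flips to −
mesh 2 [26T→23T]: ω = 3296.0000×26/23 = 3725.9130 rpm, sense flips to +
mesh 3 [23T→54T]: ω = 3725.9130×23/54 = 1586.9630 rpm, sense flips to −
mesh 4 [54T→88T]: ω = 1586.9630×54/88 = 973.8182 rpm, sense flips to +
signed output speed = +973.8182 rpm

+973.8182 rpm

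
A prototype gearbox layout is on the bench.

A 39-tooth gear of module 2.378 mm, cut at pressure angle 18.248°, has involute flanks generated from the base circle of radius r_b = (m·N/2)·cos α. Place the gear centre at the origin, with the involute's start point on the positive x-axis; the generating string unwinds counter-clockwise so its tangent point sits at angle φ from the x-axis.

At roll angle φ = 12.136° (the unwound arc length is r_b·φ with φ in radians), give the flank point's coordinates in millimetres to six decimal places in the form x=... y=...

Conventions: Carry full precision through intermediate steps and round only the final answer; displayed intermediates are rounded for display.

recognized (one wheel, involute flank): single-mesh tooth geometry, m = 2.378, N = 39
pitch radius r_p = m·N/2 = 2.378·39/2 = 46.371000
base radius r_b = r_p·cos α = 46.371000·cos 18.248° = 44.039005
roll angle φ = 12.136° = 0.21181316 rad
x = r_b·(cos φ + φ·sin φ) = 45.015853
y = r_b·(sin φ − φ·cos φ) = 0.138875

x=45.015853 y=0.138875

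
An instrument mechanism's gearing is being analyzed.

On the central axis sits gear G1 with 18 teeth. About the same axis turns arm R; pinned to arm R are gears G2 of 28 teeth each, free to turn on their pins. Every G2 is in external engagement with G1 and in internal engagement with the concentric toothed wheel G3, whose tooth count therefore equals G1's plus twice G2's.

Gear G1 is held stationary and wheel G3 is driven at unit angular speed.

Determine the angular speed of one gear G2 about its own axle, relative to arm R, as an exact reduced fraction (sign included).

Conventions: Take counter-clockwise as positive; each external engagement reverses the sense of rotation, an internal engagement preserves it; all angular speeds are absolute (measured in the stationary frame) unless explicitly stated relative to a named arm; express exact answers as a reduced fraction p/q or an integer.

class = planetary set [G3 = 18+2·28 = 74; Willis about the carrier]
ring teeth: 18 + 2·28 = 74
18(ω_sun−ω_arm) = −74(ω_ring−ω_arm),  ω_sun = 0, ω_ring = 1
18(0−ω_arm) = −74(1−ω_arm)  ⇒  92·ω_arm = 74  ⇒  ω_arm = 37/46
sun–planet mesh: 18·(0−37/46) = −28·(ω_p−ω_arm)  ⇒  ω_p−ω_arm = 333/644
exact speed ratio = 333/644

333/644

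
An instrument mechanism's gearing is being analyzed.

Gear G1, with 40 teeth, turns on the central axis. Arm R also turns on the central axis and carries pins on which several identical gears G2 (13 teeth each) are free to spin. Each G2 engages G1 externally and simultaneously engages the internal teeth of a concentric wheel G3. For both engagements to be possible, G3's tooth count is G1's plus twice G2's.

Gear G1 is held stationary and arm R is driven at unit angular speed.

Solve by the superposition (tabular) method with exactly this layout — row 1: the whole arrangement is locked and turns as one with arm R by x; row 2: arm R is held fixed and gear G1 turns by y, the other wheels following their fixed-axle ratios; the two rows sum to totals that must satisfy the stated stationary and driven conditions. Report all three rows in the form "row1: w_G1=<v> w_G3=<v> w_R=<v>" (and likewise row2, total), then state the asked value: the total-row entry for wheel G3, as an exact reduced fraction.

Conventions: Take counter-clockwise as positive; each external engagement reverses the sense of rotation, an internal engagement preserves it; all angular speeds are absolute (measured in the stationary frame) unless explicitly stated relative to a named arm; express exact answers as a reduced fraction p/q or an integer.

class = planetary set [G3 = 40+2·13 = 66; Willis about the carrier]
row 1 (train locked, turned with arm): all members turn x
superposition row 2 [arm held]: sun y, ring −(40/66)·y, arm 0
boundary: total ω_sun = x + y = 0 and total ω_arm = x = 1  ⇒  y = -1, x = 1
row 2 ring = −(40/66)·(-1) = 20/33
totals (row 1 + row 2): sun 1 + (-1) = 0, ring 1 + 20/33 = 53/33, arm 1 + 0 = 1
asked cell (total, ring) = 53/33

row1: w_G1=1 w_G3=1 w_R=1
row2: w_G1=-1 w_G3=20/33 w_R=0
total: w_G1=0 w_G3=53/33 w_R=1
asked value: 53/33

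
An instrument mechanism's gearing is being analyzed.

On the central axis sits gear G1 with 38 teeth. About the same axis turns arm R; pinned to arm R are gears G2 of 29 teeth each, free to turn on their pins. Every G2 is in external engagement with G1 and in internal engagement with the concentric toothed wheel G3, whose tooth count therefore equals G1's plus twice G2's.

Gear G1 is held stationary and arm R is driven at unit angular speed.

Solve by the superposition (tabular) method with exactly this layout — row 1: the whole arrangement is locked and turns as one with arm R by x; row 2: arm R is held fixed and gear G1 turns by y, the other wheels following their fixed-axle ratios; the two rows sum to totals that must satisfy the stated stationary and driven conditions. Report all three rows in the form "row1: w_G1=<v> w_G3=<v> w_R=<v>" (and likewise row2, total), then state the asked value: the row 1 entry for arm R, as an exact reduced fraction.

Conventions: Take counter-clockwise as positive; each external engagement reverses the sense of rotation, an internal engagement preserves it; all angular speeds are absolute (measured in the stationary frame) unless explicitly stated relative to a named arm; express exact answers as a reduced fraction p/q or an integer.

row1: w_G1=1 w_G3=1 w_R=1
row2: w_G1=-1 w_G3=19/48 w_R=0
total: w_G1=0 w_G3=67/48 w_R=1
asked value: 1

topology: planetary set — G1 38T / G2 29T / G3 96T, arm = carrier (Willis)
superposition row 1 [locked train]: every member turns x
row 2 — arm fixed, fixed-axis ratios: sun y, ring −(38/96)·y, arm 0
boundary: total ω_sun = x + y = 0 and total ω_arm = x = 1  ⇒  y = -1, x = 1
row 2 ring = −(38/96)·(-1) = 19/48
totals (row 1 + row 2): sun 1 + (-1) = 0, ring 1 + 19/48 = 67/48, arm 1 + 0 = 1
asked cell (row1, arm) = 1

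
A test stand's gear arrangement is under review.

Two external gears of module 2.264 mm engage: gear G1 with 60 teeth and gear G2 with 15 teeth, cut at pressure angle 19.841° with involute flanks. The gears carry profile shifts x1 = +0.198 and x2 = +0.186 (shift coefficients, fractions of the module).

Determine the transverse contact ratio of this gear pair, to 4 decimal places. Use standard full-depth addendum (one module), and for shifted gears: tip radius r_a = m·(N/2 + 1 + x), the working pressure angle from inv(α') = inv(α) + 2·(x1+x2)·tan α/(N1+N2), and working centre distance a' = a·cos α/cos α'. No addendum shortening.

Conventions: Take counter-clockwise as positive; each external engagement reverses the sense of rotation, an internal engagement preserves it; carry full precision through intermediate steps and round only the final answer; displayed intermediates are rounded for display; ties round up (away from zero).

1.5533

single-mesh involute tooth geometry (60T engaging 15T at module 2.264)
base radii: r_b1 = 63.888142, r_b2 = 15.972035
tip radii: r_a1 = 70.632272, r_a2 = 19.665104
inv(α') = inv(19.841°) + 2·(+0.198+0.186)·tan α/(60+15) = 0.01823483  ⇒  α' = 21.33997°
a' = a·cos α / cos α' = 84.9000·cos 19.841°/cos 21.33997° = 85.738621
action lengths: √(r_a1²−r_b1²) = 30.120146, √(r_a2²−r_b2²) = 11.472158
base pitch p_b = π·m·cos α = 6.690351
CR = (30.120146 + 11.472158 − 85.738621·sin 21.33997°)/6.690351 = 1.553271
contact ratio ≈ 1.5533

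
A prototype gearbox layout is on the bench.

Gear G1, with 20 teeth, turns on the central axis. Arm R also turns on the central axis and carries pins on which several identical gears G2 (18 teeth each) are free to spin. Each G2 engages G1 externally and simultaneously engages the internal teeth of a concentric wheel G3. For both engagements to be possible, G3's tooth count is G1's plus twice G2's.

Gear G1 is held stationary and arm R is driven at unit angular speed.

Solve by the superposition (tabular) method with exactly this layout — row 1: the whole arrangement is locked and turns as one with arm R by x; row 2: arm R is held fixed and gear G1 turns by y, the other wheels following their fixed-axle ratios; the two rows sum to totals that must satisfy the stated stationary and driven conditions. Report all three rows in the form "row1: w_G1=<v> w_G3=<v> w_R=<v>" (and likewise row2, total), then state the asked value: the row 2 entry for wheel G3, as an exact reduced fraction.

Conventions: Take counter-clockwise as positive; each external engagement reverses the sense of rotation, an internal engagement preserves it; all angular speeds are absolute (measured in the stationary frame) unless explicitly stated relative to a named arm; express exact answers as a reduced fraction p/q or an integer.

planetary set (20T centre, 18T on arm, 56T internal) — Willis relation
row 1: whole set turns with the arm by x
row 2 (arm held, sun turns y): ω_ring = −(20/56)·y, ω_arm = 0
boundary: total ω_sun = x + y = 0 and total ω_arm = x = 1  ⇒  y = -1, x = 1
row 2 ring = −(20/56)·(-1) = 5/14
totals (row 1 + row 2): sun 1 + (-1) = 0, ring 1 + 5/14 = 19/14, arm 1 + 0 = 1
asked cell (row2, ring) = 5/14

row1: w_G1=1 w_G3=1 w_R=1
row2: w_G1=-1 w_G3=5/14 w_R=0
total: w_G1=0 w_G3=19/14 w_R=1
asked value: 5/14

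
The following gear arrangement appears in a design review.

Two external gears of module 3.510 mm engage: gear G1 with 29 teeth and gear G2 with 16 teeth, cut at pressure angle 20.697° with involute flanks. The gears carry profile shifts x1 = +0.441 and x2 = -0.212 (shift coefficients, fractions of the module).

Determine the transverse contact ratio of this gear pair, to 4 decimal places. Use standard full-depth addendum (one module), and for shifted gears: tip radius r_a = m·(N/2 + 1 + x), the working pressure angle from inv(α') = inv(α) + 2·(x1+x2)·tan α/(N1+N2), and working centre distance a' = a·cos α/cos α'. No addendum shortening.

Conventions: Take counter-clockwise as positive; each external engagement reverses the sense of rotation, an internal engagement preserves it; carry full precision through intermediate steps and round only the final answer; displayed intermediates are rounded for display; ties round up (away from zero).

1.5047

class = single-mesh tooth geometry [involute pair 29T × 16T, m = 3.510]
base radii: r_b1 = 47.610366, r_b2 = 26.267788
tip radii: r_a1 = 55.952910, r_a2 = 30.845880
inv(α') = inv(20.697°) + 2·(+0.441-0.212)·tan α/(29+16) = 0.02042313  ⇒  α' = 22.12880°
a' = a·cos α / cos α' = 78.9750·cos 20.697°/cos 22.12880° = 79.752794
action lengths: √(r_a1²−r_b1²) = 29.393557, √(r_a2²−r_b2²) = 16.170084
base pitch p_b = π·m·cos α = 10.315336
CR = (29.393557 + 16.170084 − 79.752794·sin 22.12880°)/10.315336 = 1.504707
contact ratio ≈ 1.5047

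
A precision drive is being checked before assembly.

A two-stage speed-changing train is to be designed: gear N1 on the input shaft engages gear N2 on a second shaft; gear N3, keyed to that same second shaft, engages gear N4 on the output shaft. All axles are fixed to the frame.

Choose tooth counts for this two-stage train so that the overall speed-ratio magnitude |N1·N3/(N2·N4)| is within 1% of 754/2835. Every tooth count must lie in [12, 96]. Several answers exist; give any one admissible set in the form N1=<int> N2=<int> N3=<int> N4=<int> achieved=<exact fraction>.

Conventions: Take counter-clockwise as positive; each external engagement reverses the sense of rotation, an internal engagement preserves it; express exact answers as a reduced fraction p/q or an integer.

N1=13 N2=35 N3=58 N4=81 achieved=754/2835

topology: fixed-axis compound train — 2 stages, target 754/2835
target = 754/2835 in lowest terms: an exact hit needs N1·N3 = k·754 and N2·N4 = k·2835 for one integer k, every count in [12, 96]; additionally prefer no 1:1 stage (N1 ≠ N2, N3 ≠ N4)
k = 1: N1·N3 = 754 = 13·58, N2·N4 = 2835 = 35·81
achieved = 13·58/(35·81) = 754/2835; |achieved − target| = 0 ≤ 377/141750 ✓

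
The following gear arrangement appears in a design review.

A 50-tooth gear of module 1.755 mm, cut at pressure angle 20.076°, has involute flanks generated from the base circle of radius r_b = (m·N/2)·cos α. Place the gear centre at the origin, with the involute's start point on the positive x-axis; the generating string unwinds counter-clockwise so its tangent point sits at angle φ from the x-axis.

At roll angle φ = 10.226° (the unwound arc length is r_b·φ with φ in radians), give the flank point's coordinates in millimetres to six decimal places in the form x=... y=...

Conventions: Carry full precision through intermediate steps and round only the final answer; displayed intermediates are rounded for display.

topology: single-mesh involute geometry — m = 1.755, N = 50
pitch radius r_p = m·N/2 = 1.755·50/2 = 43.875000
base radius r_b = r_p·cos α = 43.875000·cos 20.076° = 41.209073
roll angle φ = 10.226° = 0.17847737 rad
x = r_b·(cos φ + φ·sin φ) = 41.860195
y = r_b·(sin φ − φ·cos φ) = 0.077846

x=41.860195 y=0.077846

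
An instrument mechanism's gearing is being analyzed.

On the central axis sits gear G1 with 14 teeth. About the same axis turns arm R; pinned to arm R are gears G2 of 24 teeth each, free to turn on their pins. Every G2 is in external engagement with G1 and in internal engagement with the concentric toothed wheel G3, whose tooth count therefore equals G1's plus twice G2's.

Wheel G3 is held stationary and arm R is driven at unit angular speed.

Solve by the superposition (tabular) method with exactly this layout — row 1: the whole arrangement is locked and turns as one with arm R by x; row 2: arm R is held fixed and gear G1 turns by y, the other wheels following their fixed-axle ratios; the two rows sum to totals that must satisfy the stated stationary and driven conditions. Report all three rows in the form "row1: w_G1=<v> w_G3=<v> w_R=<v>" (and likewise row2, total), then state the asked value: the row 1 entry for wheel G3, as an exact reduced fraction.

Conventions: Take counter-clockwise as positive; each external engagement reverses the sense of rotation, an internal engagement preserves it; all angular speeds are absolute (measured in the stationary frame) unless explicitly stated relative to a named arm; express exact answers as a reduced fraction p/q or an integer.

row1: w_G1=1 w_G3=1 w_R=1
row2: w_G1=31/7 w_G3=-1 w_R=0
total: w_G1=38/7 w_G3=0 w_R=1
asked value: 1

class = planetary set [G3 = 14+2·24 = 62; Willis about the carrier]
row 1 (train locked, turned with arm): all members turn x
row 2: sun turns y, ring = −(14/62)·y, arm 0
boundary: total ω_ring = x − (14/62)·y = 0 and total ω_arm = x = 1  ⇒  y = 31/7, x = 1
row 2 ring = −(14/62)·31/7 = -1
totals (row 1 + row 2): sun 1 + 31/7 = 38/7, ring 1 + (-1) = 0, arm 1 + 0 = 1
asked cell (row1, ring) = 1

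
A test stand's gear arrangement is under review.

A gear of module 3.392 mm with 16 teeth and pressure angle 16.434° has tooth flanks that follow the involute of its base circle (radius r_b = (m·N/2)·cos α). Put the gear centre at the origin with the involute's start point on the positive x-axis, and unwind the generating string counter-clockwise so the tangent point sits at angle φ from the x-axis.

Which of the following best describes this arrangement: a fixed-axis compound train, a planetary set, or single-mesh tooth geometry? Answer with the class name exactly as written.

recognized (one wheel, involute flank): single-mesh tooth geometry, m = 3.392, N = 16
classification: single-mesh tooth geometry

single-mesh tooth geometry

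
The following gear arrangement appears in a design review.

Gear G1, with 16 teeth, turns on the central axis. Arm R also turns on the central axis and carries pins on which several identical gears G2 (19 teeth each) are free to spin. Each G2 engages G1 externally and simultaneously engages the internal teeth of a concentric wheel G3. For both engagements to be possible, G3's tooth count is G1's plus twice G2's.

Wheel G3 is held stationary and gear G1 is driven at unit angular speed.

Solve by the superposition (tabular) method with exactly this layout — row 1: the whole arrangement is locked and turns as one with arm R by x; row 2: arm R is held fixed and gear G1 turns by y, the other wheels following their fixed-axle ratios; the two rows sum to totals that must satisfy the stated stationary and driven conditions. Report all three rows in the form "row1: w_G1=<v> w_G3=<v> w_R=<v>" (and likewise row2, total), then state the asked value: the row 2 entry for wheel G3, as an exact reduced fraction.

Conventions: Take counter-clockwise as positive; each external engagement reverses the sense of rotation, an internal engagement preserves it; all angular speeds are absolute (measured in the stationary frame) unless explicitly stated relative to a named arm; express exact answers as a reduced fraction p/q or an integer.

topology: planetary set — G1 16T / G2 19T / G3 54T, arm = carrier (Willis)
row 1 (train locked, turned with arm): all members turn x
row 2 (arm held, sun turns y): ω_ring = −(16/54)·y, ω_arm = 0
boundary: total ω_ring = x − (16/54)·y = 0 and total ω_sun = x + y = 1  ⇒  y = 27/35, x = 8/35
row 2 ring = −(16/54)·27/35 = -8/35
totals (row 1 + row 2): sun 8/35 + 27/35 = 1, ring 8/35 + (-8/35) = 0, arm 8/35 + 0 = 8/35
asked cell (row2, ring) = -8/35

row1: w_G1=8/35 w_G3=8/35 w_R=8/35
row2: w_G1=27/35 w_G3=-8/35 w_R=0
total: w_G1=1 w_G3=0 w_R=8/35
asked value: -8/35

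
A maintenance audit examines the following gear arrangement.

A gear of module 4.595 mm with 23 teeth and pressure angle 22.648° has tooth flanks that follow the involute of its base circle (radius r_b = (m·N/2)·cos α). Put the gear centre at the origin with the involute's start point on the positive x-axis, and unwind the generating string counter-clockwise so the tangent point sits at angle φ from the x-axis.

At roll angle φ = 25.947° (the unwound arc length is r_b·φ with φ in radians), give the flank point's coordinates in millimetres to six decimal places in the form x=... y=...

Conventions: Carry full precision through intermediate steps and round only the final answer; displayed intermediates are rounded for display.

topology: single-mesh involute geometry — m = 4.595, N = 23
pitch radius r_p = m·N/2 = 4.595·23/2 = 52.842500
base radius r_b = r_p·cos α = 52.842500·cos 22.648° = 48.767706
roll angle φ = 25.947° = 0.45286058 rad
x = r_b·(cos φ + φ·sin φ) = 53.514930
y = r_b·(sin φ − φ·cos φ) = 1.479012

x=53.514930 y=1.479012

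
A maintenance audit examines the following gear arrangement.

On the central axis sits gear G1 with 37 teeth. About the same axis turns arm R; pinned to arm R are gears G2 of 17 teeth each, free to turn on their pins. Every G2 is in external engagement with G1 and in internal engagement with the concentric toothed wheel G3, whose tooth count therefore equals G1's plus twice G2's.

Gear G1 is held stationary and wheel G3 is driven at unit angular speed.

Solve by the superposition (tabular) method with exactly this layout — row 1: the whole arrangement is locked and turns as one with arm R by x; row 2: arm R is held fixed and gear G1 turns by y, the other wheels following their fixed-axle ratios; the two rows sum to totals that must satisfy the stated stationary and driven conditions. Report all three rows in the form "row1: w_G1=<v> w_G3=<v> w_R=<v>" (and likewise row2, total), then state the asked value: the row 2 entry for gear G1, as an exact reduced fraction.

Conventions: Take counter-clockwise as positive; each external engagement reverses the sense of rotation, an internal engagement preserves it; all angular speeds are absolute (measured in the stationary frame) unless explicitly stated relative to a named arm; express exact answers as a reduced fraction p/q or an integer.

topology: planetary set — G1 37T / G2 17T / G3 71T, arm = carrier (Willis)
row 1 (train locked, turned with arm): all members turn x
row 2 — arm fixed, fixed-axis ratios: sun y, ring −(37/71)·y, arm 0
boundary: total ω_sun = x + y = 0 and total ω_ring = x − (37/71)·y = 1  ⇒  y = -71/108, x = 71/108
row 2 ring = −(37/71)·(-71/108) = 37/108
totals (row 1 + row 2): sun 71/108 + (-71/108) = 0, ring 71/108 + 37/108 = 1, arm 71/108 + 0 = 71/108
asked cell (row2, sun) = -71/108

row1: w_G1=71/108 w_G3=71/108 w_R=71/108
row2: w_G1=-71/108 w_G3=37/108 w_R=0
total: w_G1=0 w_G3=1 w_R=71/108
asked value: -71/108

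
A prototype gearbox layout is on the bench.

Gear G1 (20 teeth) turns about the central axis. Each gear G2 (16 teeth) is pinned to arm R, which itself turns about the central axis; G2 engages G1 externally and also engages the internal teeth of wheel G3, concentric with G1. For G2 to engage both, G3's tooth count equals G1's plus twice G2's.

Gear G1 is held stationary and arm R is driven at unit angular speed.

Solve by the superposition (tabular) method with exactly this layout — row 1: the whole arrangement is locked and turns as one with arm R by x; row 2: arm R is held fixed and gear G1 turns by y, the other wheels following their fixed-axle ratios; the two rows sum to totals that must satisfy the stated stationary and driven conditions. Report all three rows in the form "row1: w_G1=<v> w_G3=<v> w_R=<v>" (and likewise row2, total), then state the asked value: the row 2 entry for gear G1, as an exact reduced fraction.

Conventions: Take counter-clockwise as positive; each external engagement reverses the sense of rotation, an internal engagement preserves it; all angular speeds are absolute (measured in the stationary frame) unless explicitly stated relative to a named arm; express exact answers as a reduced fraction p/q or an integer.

row1: w_G1=1 w_G3=1 w_R=1
row2: w_G1=-1 w_G3=5/13 w_R=0
total: w_G1=0 w_G3=18/13 w_R=1
asked value: -1

recognized (axles ride arm R): planetary set, 20/16/52 teeth
row 1 — lock + rotate with arm: ω_sun = ω_ring = ω_arm = x
superposition row 2 [arm held]: sun y, ring −(20/52)·y, arm 0
boundary: total ω_sun = x + y = 0 and total ω_arm = x = 1  ⇒  y = -1, x = 1
row 2 ring = −(20/52)·(-1) = 5/13
totals (row 1 + row 2): sun 1 + (-1) = 0, ring 1 + 5/13 = 18/13, arm 1 + 0 = 1
asked cell (row2, sun) = -1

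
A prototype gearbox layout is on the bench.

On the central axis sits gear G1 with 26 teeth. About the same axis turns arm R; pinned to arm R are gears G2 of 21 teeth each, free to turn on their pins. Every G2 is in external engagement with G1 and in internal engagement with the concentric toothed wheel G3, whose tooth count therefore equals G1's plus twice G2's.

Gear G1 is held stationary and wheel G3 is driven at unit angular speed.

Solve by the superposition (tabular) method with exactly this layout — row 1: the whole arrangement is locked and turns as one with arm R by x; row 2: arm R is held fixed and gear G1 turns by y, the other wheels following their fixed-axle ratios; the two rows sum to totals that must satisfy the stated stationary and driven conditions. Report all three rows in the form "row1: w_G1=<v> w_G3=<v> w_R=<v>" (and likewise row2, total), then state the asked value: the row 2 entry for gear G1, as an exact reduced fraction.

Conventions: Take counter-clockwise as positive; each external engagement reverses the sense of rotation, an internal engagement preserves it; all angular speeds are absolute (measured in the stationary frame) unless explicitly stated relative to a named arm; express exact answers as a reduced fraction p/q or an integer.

planetary set (26T centre, 21T on arm, 68T internal) — Willis relation
row 1 — lock + rotate with arm: ω_sun = ω_ring = ω_arm = x
row 2 — arm fixed, fixed-axis ratios: sun y, ring −(26/68)·y, arm 0
boundary: total ω_sun = x + y = 0 and total ω_ring = x − (26/68)·y = 1  ⇒  y = -34/47, x = 34/47
row 2 ring = −(26/68)·(-34/47) = 13/47
totals (row 1 + row 2): sun 34/47 + (-34/47) = 0, ring 34/47 + 13/47 = 1, arm 34/47 + 0 = 34/47
asked cell (row2, sun) = -34/47

row1: w_G1=34/47 w_G3=34/47 w_R=34/47
row2: w_G1=-34/47 w_G3=13/47 w_R=0
total: w_G1=0 w_G3=1 w_R=34/47
asked value: -34/47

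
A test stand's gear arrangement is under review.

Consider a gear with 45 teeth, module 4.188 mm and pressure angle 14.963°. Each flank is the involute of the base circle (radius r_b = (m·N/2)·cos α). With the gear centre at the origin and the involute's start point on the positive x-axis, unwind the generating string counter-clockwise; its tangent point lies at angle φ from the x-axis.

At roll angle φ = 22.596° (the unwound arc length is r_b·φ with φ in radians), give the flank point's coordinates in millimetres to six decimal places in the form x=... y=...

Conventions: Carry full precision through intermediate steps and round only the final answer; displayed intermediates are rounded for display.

topology: single-mesh involute geometry — m = 4.188, N = 45
pitch radius r_p = m·N/2 = 4.188·45/2 = 94.230000
base radius r_b = r_p·cos α = 94.230000·cos 14.963° = 91.034921
roll angle φ = 22.596° = 0.39437460 rad
x = r_b·(cos φ + φ·sin φ) = 97.841414
y = r_b·(sin φ − φ·cos φ) = 1.832499

x=97.841414 y=1.832499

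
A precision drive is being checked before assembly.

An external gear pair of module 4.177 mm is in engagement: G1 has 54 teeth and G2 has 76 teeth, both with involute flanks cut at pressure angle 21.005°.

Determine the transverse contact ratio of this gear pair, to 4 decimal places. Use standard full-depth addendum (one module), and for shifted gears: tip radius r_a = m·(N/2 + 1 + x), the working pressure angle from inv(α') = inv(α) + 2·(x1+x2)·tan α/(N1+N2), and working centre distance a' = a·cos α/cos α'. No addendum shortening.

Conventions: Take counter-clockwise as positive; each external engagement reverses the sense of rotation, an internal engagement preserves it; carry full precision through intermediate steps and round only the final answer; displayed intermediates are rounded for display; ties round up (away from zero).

1.7378

class = single-mesh tooth geometry [involute pair 54T × 76T, m = 4.177]
base radii: r_b1 = 105.284740, r_b2 = 148.178522
tip radii: r_a1 = 116.956000, r_a2 = 162.903000
no profile shift: α' = α, a' = a
action lengths: √(r_a1²−r_b1²) = 50.929653, √(r_a2²−r_b2²) = 67.679487
base pitch p_b = π·m·cos α = 12.250436
CR = (50.929653 + 67.679487 − 271.505000·sin 21.00500°)/12.250436 = 1.737761
contact ratio ≈ 1.7378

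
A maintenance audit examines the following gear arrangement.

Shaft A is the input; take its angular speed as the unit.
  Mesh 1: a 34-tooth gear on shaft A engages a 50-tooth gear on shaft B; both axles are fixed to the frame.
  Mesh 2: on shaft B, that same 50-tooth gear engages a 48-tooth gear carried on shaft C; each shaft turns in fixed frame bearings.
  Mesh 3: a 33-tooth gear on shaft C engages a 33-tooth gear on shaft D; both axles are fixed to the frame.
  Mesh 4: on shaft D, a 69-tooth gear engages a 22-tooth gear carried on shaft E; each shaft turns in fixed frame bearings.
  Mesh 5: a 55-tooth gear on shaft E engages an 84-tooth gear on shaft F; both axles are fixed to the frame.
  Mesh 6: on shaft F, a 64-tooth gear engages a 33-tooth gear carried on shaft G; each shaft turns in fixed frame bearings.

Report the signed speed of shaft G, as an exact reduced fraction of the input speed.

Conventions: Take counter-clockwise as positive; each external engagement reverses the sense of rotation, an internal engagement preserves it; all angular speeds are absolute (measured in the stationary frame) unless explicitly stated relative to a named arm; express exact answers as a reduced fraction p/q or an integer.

1955/693

6-mesh fixed-axis compound train (all bearings frame-fixed)
mesh 1 [34T→50T]: |ω|/ω_in = 1×34/50 = 17/25, sense flips to −
mesh 2 [50T→48T]: |ω|/ω_in = (17/25)×50/48 = 17/24, sense flips to +
mesh 3 [33T→33T]: |ω|/ω_in = (17/24)×33/33 = 17/24, sense flips to −
mesh 4 [69T→22T]: |ω|/ω_in = (17/24)×69/22 = 391/176, sense flips to +
mesh 5 [55T→84T]: |ω|/ω_in = (391/176)×55/84 = 1955/1344, sense flips to −
mesh 6 [64T→33T]: |ω|/ω_in = (1955/1344)×64/33 = 1955/693, sense flips to +
signed output speed (× input speed) = 1955/693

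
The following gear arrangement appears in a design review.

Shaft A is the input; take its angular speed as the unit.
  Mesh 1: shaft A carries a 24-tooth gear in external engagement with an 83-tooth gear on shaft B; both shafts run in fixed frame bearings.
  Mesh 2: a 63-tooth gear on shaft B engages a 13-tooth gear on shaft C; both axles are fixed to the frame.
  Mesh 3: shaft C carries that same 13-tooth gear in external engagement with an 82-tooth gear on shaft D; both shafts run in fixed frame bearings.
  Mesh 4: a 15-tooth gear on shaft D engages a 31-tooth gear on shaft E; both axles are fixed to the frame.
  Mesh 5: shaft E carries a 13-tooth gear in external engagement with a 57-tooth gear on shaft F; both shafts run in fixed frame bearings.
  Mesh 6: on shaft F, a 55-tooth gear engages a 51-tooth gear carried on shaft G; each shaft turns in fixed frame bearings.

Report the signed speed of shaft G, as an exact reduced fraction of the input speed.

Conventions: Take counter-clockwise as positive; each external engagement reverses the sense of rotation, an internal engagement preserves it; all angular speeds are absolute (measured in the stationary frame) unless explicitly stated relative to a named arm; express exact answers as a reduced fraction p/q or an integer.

6-mesh fixed-axis compound train (all bearings frame-fixed)
mesh 1 [24T→83T]: |ω|/ω_in = 1×24/83 = 24/83, sense flips to −
mesh 2 [63T→13T]: |ω|/ω_in = (24/83)×63/13 = 1512/1079, sense flips to +
mesh 3 [13T→82T]: |ω|/ω_in = (1512/1079)×13/82 = 756/3403, sense flips to −
mesh 4 [15T→31T]: |ω|/ω_in = (756/3403)×15/31 = 11340/105493, sense flips to +
mesh 5 [13T→57T]: |ω|/ω_in = (11340/105493)×13/57 = 49140/2004367, sense flips to −
mesh 6 [55T→51T]: |ω|/ω_in = (49140/2004367)×55/51 = 900900/34074239, sense flips to +
signed output speed (× input speed) = 900900/34074239

900900/34074239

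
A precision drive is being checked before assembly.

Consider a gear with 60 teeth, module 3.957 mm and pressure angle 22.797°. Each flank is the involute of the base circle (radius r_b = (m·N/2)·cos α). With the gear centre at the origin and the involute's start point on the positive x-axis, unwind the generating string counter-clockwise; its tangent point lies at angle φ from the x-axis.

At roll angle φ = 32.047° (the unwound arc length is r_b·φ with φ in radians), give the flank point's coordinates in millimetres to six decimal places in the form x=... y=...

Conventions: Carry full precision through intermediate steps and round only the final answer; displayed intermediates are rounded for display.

single-mesh involute tooth geometry (60T wheel at module 3.957)
pitch radius r_p = m·N/2 = 3.957·60/2 = 118.710000
base radius r_b = r_p·cos α = 118.710000·cos 22.797° = 109.436783
roll angle φ = 32.047° = 0.55932567 rad
x = r_b·(cos φ + φ·sin φ) = 125.239407
y = r_b·(sin φ − φ·cos φ) = 6.185692

x=125.239407 y=6.185692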